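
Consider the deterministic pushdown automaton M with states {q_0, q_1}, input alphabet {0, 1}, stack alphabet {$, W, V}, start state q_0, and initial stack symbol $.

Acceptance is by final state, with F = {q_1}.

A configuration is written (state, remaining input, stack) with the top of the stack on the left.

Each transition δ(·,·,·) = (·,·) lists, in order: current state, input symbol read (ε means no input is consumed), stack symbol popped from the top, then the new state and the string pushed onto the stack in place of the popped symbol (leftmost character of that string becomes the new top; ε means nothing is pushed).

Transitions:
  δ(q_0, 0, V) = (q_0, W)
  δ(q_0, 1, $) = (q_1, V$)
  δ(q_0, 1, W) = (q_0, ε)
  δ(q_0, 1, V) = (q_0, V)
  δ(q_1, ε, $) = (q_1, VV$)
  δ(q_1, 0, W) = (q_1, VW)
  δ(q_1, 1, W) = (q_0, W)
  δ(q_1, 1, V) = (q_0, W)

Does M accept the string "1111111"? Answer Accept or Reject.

Accept

(q_0, 1111111, $) ⊢ (q_1, 111111, V$) ⊢ (q_0, 11111, W$) ⊢ (q_0, 1111, $) ⊢ (q_1, 111, V$) ⊢ (q_0, 11, W$) ⊢ (q_0, 1, $) ⊢ (q_1, ε, V$)
All input consumed; state q_1 ∈ F.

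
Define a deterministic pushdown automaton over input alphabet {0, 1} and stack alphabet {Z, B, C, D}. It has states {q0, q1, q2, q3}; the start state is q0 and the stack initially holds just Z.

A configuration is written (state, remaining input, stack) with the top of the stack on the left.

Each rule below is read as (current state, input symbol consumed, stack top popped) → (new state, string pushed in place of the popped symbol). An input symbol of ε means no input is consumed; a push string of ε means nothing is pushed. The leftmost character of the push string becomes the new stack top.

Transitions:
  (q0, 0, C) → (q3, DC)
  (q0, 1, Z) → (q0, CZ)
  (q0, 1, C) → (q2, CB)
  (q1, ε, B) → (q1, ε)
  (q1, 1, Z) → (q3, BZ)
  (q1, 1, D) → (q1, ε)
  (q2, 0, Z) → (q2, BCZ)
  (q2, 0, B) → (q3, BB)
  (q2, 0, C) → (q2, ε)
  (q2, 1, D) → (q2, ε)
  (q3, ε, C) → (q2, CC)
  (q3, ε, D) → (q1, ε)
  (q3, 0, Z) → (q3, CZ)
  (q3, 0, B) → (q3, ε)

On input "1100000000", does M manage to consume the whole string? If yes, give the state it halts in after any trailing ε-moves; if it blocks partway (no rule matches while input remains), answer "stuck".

(q0, 1100000000, Z)
  read 1, top Z: go to q0, push CZ → (q0, 100000000, CZ)
  read 1, top C: go to q2, push CB → (q2, 00000000, CBZ)
  read 0, top C: go to q2, push ε → (q2, 0000000, BZ)
  read 0, top B: go to q3, push BB → (q3, 000000, BBZ)
  read 0, top B: go to q3, push ε → (q3, 00000, BZ)
  read 0, top B: go to q3, push ε → (q3, 0000, Z)
  read 0, top Z: go to q3, push CZ → (q3, 000, CZ)
  ε-move, top C: go to q2, push CC → (q2, 000, CCZ)
  read 0, top C: go to q2, push ε → (q2, 00, CZ)
  read 0, top C: go to q2, push ε → (q2, 0, Z)
  read 0, top Z: go to q2, push BCZ → (q2, ε, BCZ)
All input consumed; M is in state q2.

q2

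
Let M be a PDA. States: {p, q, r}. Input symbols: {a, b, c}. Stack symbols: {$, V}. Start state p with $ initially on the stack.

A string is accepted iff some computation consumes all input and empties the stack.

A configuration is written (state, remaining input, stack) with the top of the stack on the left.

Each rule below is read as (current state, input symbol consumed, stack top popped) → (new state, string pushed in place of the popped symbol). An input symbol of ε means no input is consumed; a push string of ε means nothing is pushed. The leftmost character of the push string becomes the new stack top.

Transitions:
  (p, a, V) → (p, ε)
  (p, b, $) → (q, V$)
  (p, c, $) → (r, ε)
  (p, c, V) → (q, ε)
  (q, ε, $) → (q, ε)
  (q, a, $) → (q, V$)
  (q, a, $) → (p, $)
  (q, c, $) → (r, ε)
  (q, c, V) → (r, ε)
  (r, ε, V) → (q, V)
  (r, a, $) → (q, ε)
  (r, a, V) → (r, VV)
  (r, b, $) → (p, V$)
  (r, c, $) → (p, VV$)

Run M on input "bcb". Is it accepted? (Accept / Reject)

Reject

No computation consumes all input and empties the stack.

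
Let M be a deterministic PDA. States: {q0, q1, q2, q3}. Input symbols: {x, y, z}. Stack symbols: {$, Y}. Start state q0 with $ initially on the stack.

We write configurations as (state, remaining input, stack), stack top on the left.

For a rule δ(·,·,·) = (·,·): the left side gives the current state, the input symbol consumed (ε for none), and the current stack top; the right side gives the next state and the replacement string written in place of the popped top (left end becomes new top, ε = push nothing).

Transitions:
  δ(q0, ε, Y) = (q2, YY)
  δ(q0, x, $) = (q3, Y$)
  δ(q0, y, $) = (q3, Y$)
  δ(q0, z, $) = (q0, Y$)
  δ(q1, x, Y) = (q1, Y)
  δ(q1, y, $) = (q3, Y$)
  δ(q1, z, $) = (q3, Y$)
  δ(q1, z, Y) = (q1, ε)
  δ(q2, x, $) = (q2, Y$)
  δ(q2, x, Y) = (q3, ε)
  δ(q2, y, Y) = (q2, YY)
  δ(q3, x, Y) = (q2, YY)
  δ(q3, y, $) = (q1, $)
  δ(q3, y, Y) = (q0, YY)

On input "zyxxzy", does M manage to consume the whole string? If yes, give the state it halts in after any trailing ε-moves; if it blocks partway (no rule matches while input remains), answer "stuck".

(q0, zyxxzy, $) ⊢ (q0, yxxzy, Y$) ⊢ (q2, yxxzy, YY$) ⊢ (q2, xxzy, YYY$) ⊢ (q3, xzy, YY$) ⊢ (q2, zy, YYY$)
No transition for (q2, z, top Y); M blocks with input zy remaining.

stuck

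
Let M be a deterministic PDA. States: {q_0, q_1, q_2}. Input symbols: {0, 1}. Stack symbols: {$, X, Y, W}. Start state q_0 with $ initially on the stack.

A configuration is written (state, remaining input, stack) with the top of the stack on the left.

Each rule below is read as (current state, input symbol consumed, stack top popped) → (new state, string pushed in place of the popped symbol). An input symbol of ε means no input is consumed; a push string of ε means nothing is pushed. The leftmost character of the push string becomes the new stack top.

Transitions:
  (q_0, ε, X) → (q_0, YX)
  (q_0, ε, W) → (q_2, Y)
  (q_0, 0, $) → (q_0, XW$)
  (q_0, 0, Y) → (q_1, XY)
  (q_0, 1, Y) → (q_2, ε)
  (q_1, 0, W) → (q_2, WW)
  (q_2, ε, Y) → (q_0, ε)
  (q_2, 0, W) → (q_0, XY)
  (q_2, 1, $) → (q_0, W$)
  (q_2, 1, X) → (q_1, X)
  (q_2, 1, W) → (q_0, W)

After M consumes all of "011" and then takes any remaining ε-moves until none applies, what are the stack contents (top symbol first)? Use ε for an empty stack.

(q_0, 011, $)
  read 0, top $: go to q_0, push XW$ → (q_0, 11, XW$)
  ε-move, top X: go to q_0, push YX → (q_0, 11, YXW$)
  read 1, top Y: go to q_2, push ε → (q_2, 1, XW$)
  read 1, top X: go to q_1, push X → (q_1, ε, XW$)
All input consumed in state q_1 with stack XW$.

XW$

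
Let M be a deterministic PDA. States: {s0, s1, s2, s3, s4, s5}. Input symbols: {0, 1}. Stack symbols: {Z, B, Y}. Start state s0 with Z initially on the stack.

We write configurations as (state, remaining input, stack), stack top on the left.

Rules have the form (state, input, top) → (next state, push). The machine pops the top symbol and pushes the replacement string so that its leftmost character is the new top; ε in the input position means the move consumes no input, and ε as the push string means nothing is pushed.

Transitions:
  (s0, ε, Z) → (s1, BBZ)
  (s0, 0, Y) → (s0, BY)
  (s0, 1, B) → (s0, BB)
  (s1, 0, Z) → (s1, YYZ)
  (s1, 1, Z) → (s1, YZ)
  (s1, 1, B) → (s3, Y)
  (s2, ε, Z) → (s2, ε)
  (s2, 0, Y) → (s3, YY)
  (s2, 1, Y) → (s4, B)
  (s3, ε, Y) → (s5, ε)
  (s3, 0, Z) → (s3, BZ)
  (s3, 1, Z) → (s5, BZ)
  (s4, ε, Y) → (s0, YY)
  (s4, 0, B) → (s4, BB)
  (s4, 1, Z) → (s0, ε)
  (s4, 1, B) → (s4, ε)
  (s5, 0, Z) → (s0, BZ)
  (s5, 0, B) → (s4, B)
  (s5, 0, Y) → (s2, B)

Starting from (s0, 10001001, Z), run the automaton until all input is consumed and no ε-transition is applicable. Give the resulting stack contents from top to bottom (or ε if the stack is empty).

BBBZ

(s0, 10001001, Z)
  ε-move, top Z: go to s1, push BBZ → (s1, 10001001, BBZ)
  read 1, top B: go to s3, push Y → (s3, 0001001, YBZ)
  ε-move, top Y: go to s5, push ε → (s5, 0001001, BZ)
  read 0, top B: go to s4, push B → (s4, 001001, BZ)
  read 0, top B: go to s4, push BB → (s4, 01001, BBZ)
  read 0, top B: go to s4, push BB → (s4, 1001, BBBZ)
  read 1, top B: go to s4, push ε → (s4, 001, BBZ)
  read 0, top B: go to s4, push BB → (s4, 01, BBBZ)
  read 0, top B: go to s4, push BB → (s4, 1, BBBBZ)
  read 1, top B: go to s4, push ε → (s4, ε, BBBZ)
All input consumed in state s4 with stack BBBZ.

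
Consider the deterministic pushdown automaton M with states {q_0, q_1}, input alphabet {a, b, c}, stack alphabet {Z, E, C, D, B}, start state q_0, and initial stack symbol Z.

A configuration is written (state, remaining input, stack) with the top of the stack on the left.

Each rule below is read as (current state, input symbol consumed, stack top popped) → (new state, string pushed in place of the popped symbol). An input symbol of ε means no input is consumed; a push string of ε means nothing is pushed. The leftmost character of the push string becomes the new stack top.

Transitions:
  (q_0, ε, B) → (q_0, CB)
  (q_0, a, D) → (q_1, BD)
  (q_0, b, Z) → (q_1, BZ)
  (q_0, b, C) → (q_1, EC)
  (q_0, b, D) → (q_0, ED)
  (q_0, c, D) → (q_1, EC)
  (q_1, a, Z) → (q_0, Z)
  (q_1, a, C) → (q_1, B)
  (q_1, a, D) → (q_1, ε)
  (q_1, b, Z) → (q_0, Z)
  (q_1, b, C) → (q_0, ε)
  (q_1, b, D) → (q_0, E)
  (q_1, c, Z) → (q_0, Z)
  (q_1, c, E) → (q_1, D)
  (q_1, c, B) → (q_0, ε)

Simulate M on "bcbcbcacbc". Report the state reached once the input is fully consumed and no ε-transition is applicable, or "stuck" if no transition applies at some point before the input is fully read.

stuck

(q_0, bcbcbcacbc, Z)
  read b, top Z: go to q_1, push BZ → (q_1, cbcbcacbc, BZ)
  read c, top B: go to q_0, push ε → (q_0, bcbcacbc, Z)
  read b, top Z: go to q_1, push BZ → (q_1, cbcacbc, BZ)
  read c, top B: go to q_0, push ε → (q_0, bcacbc, Z)
  read b, top Z: go to q_1, push BZ → (q_1, cacbc, BZ)
  read c, top B: go to q_0, push ε → (q_0, acbc, Z)
No transition for (q_0, a, top Z); M blocks with input acbc remaining.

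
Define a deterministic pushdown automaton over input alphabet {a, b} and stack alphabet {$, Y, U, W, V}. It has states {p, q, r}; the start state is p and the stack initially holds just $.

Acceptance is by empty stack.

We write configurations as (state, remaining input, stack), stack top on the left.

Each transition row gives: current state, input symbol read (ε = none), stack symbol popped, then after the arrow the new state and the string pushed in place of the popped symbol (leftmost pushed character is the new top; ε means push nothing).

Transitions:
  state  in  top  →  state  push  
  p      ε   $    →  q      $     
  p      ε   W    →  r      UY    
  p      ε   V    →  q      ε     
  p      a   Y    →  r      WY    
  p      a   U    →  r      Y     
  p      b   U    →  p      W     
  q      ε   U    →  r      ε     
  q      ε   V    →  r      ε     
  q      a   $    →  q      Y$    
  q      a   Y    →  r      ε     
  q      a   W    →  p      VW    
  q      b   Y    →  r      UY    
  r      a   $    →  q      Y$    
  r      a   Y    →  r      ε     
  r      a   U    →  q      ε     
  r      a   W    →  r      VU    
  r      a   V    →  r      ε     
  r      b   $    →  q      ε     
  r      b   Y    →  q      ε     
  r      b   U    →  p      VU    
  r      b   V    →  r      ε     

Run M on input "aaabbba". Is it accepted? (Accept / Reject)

Reject

(p, aaabbba, $)
  ε-move, top $: go to q, push $ → (q, aaabbba, $)
  read a, top $: go to q, push Y$ → (q, aabbba, Y$)
  read a, top Y: go to r, push ε → (r, abbba, $)
  read a, top $: go to q, push Y$ → (q, bbba, Y$)
  read b, top Y: go to r, push UY → (r, bba, UY$)
  read b, top U: go to p, push VU → (p, ba, VUY$)
  ε-move, top V: go to q, push ε → (q, ba, UY$)
  ε-move, top U: go to r, push ε → (r, ba, Y$)
  read b, top Y: go to q, push ε → (q, a, $)
  read a, top $: go to q, push Y$ → (q, ε, Y$)
All input consumed; stack is Y$, not empty, and no further ε-move applies.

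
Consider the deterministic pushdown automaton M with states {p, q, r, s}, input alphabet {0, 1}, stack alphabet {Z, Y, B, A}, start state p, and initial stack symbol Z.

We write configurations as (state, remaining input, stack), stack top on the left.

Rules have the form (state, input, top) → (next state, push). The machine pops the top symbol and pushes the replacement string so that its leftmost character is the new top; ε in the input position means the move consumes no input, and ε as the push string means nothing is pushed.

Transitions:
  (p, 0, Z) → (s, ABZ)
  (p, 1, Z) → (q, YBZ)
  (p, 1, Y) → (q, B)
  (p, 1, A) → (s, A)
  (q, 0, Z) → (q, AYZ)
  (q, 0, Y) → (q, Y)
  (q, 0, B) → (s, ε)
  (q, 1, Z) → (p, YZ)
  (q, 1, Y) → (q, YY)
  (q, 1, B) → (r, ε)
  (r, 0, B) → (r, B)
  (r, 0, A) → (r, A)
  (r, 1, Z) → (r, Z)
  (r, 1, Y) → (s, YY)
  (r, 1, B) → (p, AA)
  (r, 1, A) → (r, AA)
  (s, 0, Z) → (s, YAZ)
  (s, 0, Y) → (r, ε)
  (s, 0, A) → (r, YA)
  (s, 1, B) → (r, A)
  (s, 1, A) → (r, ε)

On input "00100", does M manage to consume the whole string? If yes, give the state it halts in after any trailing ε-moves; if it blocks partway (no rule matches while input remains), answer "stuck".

stuck

(p, 00100, Z) ⊢ (s, 0100, ABZ) ⊢ (r, 100, YABZ) ⊢ (s, 00, YYABZ) ⊢ (r, 0, YABZ)
No transition for (r, 0, top Y); M blocks with input 0 remaining.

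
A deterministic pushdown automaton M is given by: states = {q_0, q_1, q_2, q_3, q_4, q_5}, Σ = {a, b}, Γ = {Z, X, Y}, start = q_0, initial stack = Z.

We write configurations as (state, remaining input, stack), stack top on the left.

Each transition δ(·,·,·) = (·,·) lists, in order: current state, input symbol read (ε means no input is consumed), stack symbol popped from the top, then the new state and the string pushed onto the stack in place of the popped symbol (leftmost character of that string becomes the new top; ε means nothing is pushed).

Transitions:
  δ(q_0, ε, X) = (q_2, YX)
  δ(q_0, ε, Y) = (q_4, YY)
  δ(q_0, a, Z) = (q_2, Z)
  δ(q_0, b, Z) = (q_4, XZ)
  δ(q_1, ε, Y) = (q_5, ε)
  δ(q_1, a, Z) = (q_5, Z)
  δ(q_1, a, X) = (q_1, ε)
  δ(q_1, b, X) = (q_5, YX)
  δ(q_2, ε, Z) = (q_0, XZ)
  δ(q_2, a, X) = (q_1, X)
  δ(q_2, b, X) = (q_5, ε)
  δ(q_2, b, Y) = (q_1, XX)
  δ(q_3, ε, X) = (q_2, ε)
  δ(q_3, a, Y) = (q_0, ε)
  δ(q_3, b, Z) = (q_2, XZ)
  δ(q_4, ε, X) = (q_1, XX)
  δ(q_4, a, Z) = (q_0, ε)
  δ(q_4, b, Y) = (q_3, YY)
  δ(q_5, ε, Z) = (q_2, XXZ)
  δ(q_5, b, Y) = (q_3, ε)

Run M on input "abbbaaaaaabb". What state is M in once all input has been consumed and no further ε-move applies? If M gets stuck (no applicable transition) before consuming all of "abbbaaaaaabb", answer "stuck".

q_2

(q_0, abbbaaaaaabb, Z)
  read a, top Z: go to q_2, push Z → (q_2, bbbaaaaaabb, Z)
  ε-move, top Z: go to q_0, push XZ → (q_0, bbbaaaaaabb, XZ)
  ε-move, top X: go to q_2, push YX → (q_2, bbbaaaaaabb, YXZ)
  read b, top Y: go to q_1, push XX → (q_1, bbaaaaaabb, XXXZ)
  read b, top X: go to q_5, push YX → (q_5, baaaaaabb, YXXXZ)
  read b, top Y: go to q_3, push ε → (q_3, aaaaaabb, XXXZ)
  ε-move, top X: go to q_2, push ε → (q_2, aaaaaabb, XXZ)
  read a, top X: go to q_1, push X → (q_1, aaaaabb, XXZ)
  read a, top X: go to q_1, push ε → (q_1, aaaabb, XZ)
  read a, top X: go to q_1, push ε → (q_1, aaabb, Z)
  read a, top Z: go to q_5, push Z → (q_5, aabb, Z)
  ε-move, top Z: go to q_2, push XXZ → (q_2, aabb, XXZ)
  read a, top X: go to q_1, push X → (q_1, abb, XXZ)
  read a, top X: go to q_1, push ε → (q_1, bb, XZ)
  read b, top X: go to q_5, push YX → (q_5, b, YXZ)
  read b, top Y: go to q_3, push ε → (q_3, ε, XZ)
  ε-move, top X: go to q_2, push ε → (q_2, ε, Z)
  ε-move, top Z: go to q_0, push XZ → (q_0, ε, XZ)
  ε-move, top X: go to q_2, push YX → (q_2, ε, YXZ)
All input consumed; M is in state q_2.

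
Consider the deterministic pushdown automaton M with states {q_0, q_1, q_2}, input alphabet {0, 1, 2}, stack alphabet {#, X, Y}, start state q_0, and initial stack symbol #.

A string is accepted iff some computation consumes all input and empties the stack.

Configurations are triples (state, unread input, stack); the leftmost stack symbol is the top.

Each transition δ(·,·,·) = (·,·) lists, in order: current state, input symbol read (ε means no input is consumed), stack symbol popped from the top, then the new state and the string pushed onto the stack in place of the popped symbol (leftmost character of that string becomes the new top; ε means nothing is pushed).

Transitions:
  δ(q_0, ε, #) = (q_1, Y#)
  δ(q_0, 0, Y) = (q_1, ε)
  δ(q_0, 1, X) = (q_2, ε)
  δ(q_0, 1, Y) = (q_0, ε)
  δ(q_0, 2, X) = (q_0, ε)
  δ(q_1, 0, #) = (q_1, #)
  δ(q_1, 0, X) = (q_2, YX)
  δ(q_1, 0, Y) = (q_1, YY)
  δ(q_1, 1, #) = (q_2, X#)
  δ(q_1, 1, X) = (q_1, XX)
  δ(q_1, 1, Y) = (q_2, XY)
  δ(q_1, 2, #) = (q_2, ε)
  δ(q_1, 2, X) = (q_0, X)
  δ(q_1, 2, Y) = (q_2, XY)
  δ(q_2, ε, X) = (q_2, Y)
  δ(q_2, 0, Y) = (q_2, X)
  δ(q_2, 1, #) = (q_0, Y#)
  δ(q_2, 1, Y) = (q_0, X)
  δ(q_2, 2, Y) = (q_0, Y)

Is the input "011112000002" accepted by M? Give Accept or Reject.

Accept

(q_0, 011112000002, #)
  ε-move, top #: go to q_1, push Y# → (q_1, 011112000002, Y#)
  read 0, top Y: go to q_1, push YY → (q_1, 11112000002, YY#)
  read 1, top Y: go to q_2, push XY → (q_2, 1112000002, XYY#)
  ε-move, top X: go to q_2, push Y → (q_2, 1112000002, YYY#)
  read 1, top Y: go to q_0, push X → (q_0, 112000002, XYY#)
  read 1, top X: go to q_2, push ε → (q_2, 12000002, YY#)
  read 1, top Y: go to q_0, push X → (q_0, 2000002, XY#)
  read 2, top X: go to q_0, push ε → (q_0, 000002, Y#)
  read 0, top Y: go to q_1, push ε → (q_1, 00002, #)
  read 0, top #: go to q_1, push # → (q_1, 0002, #)
  read 0, top #: go to q_1, push # → (q_1, 002, #)
  read 0, top #: go to q_1, push # → (q_1, 02, #)
  read 0, top #: go to q_1, push # → (q_1, 2, #)
  read 2, top #: go to q_2, push ε → (q_2, ε, ε)
All input consumed and the stack is empty.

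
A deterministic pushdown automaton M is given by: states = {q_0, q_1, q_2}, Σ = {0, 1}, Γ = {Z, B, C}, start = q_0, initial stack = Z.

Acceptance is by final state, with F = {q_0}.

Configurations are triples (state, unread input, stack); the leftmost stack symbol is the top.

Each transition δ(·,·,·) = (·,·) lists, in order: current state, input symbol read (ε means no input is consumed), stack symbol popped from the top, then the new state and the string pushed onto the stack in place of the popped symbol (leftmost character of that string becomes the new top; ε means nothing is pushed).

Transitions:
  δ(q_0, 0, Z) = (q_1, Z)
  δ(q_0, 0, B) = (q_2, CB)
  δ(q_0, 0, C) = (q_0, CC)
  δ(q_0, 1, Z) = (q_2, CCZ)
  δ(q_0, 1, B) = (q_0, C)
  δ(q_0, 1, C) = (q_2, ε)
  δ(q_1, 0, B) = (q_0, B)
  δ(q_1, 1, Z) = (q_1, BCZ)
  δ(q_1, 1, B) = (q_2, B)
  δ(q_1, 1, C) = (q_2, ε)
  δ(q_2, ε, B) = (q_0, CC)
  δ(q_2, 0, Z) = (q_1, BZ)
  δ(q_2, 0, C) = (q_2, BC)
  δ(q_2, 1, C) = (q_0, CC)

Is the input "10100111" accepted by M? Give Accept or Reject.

Reject

(q_0, 10100111, Z)
  read 1, top Z: go to q_2, push CCZ → (q_2, 0100111, CCZ)
  read 0, top C: go to q_2, push BC → (q_2, 100111, BCCZ)
  ε-move, top B: go to q_0, push CC → (q_0, 100111, CCCCZ)
  read 1, top C: go to q_2, push ε → (q_2, 00111, CCCZ)
  read 0, top C: go to q_2, push BC → (q_2, 0111, BCCCZ)
  ε-move, top B: go to q_0, push CC → (q_0, 0111, CCCCCZ)
  read 0, top C: go to q_0, push CC → (q_0, 111, CCCCCCZ)
  read 1, top C: go to q_2, push ε → (q_2, 11, CCCCCZ)
  read 1, top C: go to q_0, push CC → (q_0, 1, CCCCCCZ)
  read 1, top C: go to q_2, push ε → (q_2, ε, CCCCCZ)
All input consumed; state q_2 ∉ F and no further ε-move applies.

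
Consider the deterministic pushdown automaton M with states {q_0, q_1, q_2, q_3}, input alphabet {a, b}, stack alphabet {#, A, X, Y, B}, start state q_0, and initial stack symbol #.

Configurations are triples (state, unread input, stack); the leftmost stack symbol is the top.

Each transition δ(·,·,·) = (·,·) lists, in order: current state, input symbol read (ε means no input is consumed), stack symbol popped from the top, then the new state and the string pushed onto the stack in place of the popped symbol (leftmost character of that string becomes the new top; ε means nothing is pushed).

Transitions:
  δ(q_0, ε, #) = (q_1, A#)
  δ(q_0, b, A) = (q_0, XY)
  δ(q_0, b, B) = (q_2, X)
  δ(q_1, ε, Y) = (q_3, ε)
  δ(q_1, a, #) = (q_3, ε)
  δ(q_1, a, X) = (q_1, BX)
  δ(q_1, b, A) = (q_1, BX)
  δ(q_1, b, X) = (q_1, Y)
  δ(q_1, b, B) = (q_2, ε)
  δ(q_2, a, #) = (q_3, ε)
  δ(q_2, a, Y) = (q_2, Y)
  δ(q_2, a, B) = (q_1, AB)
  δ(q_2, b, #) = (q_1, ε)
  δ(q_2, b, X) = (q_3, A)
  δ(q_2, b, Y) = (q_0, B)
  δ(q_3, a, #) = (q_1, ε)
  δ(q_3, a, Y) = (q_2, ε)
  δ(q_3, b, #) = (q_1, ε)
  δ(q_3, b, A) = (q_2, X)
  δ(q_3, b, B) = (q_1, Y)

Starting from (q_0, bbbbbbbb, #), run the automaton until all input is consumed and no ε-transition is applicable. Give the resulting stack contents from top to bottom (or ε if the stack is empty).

X#

(q_0, bbbbbbbb, #) ⊢ (q_1, bbbbbbbb, A#) ⊢ (q_1, bbbbbbb, BX#) ⊢ (q_2, bbbbbb, X#) ⊢ (q_3, bbbbb, A#) ⊢ (q_2, bbbb, X#) ⊢ (q_3, bbb, A#) ⊢ (q_2, bb, X#) ⊢ (q_3, b, A#) ⊢ (q_2, ε, X#)
All input consumed in state q_2 with stack X#.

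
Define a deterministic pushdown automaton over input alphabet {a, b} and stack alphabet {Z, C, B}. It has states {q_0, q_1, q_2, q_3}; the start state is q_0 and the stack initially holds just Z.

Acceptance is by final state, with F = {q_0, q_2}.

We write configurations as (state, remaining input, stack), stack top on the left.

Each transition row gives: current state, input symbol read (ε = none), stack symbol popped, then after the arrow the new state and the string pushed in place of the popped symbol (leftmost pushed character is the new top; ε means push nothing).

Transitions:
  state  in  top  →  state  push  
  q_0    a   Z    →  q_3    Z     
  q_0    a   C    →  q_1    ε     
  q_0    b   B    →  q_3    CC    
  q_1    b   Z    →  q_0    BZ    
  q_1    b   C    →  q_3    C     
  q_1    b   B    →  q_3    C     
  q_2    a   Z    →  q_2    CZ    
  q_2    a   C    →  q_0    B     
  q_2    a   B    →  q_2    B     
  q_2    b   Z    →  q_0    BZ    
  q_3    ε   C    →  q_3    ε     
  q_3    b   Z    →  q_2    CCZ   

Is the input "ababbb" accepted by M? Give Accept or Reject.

(q_0, ababbb, Z)
  read a, top Z: go to q_3, push Z → (q_3, babbb, Z)
  read b, top Z: go to q_2, push CCZ → (q_2, abbb, CCZ)
  read a, top C: go to q_0, push B → (q_0, bbb, BCZ)
  read b, top B: go to q_3, push CC → (q_3, bb, CCCZ)
  ε-move, top C: go to q_3, push ε → (q_3, bb, CCZ)
  ε-move, top C: go to q_3, push ε → (q_3, bb, CZ)
  ε-move, top C: go to q_3, push ε → (q_3, bb, Z)
  read b, top Z: go to q_2, push CCZ → (q_2, b, CCZ)
No transition applies at (q_2, b, CCZ); input not fully consumed.

Reject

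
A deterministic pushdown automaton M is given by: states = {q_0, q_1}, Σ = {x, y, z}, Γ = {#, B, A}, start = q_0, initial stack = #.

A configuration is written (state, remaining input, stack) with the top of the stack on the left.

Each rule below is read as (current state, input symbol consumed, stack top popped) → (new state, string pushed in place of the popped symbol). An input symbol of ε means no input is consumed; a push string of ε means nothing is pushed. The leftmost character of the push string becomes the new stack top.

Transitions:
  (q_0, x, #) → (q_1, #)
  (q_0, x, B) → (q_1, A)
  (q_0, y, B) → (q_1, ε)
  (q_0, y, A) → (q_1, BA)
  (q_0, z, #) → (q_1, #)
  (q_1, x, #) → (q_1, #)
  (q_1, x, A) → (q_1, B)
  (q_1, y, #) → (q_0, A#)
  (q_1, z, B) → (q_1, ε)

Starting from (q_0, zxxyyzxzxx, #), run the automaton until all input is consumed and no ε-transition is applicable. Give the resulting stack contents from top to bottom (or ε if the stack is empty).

#

(q_0, zxxyyzxzxx, #) ⊢ (q_1, xxyyzxzxx, #) ⊢ (q_1, xyyzxzxx, #) ⊢ (q_1, yyzxzxx, #) ⊢ (q_0, yzxzxx, A#) ⊢ (q_1, zxzxx, BA#) ⊢ (q_1, xzxx, A#) ⊢ (q_1, zxx, B#) ⊢ (q_1, xx, #) ⊢ (q_1, x, #) ⊢ (q_1, ε, #)
All input consumed in state q_1 with stack #.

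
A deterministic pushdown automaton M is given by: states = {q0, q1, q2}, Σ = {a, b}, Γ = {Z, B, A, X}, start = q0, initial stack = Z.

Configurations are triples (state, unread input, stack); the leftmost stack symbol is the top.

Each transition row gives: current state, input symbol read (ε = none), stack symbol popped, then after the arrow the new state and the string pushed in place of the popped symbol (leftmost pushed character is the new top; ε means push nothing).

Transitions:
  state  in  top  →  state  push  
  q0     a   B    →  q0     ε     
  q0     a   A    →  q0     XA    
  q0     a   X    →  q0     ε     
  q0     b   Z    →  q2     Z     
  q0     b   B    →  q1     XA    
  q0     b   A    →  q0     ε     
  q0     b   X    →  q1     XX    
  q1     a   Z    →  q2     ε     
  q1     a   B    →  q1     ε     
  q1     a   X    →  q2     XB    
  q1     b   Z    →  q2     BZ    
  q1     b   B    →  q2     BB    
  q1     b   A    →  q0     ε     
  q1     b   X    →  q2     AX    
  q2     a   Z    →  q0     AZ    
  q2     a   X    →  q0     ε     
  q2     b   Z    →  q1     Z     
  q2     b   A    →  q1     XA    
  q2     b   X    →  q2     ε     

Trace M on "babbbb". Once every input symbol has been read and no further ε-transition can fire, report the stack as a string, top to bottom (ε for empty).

BZ

(q0, babbbb, Z)
  read b, top Z: go to q2, push Z → (q2, abbbb, Z)
  read a, top Z: go to q0, push AZ → (q0, bbbb, AZ)
  read b, top A: go to q0, push ε → (q0, bbb, Z)
  read b, top Z: go to q2, push Z → (q2, bb, Z)
  read b, top Z: go to q1, push Z → (q1, b, Z)
  read b, top Z: go to q2, push BZ → (q2, ε, BZ)
All input consumed in state q2 with stack BZ.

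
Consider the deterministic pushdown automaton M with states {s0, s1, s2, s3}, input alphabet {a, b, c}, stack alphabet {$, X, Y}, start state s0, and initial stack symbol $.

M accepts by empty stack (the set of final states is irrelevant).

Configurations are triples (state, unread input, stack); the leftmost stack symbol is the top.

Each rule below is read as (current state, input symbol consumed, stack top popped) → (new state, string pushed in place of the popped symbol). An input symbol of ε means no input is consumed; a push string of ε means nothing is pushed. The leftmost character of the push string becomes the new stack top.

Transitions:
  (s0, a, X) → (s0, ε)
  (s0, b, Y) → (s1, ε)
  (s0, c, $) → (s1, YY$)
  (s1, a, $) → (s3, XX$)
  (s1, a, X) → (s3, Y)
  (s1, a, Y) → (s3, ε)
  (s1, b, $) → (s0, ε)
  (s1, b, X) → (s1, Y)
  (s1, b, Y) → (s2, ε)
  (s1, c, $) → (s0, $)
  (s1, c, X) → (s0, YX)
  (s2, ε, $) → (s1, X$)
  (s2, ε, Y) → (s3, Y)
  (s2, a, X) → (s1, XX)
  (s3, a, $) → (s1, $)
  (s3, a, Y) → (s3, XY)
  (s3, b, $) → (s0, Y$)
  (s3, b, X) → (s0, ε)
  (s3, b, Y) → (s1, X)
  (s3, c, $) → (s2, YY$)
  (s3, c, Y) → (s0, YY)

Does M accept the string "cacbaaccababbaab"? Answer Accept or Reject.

(s0, cacbaaccababbaab, $) ⊢ (s1, acbaaccababbaab, YY$) ⊢ (s3, cbaaccababbaab, Y$) ⊢ (s0, baaccababbaab, YY$) ⊢ (s1, aaccababbaab, Y$) ⊢ (s3, accababbaab, $) ⊢ (s1, ccababbaab, $) ⊢ (s0, cababbaab, $) ⊢ (s1, ababbaab, YY$) ⊢ (s3, babbaab, Y$) ⊢ (s1, abbaab, X$) ⊢ (s3, bbaab, Y$) ⊢ (s1, baab, X$) ⊢ (s1, aab, Y$) ⊢ (s3, ab, $) ⊢ (s1, b, $) ⊢ (s0, ε, ε)
All input consumed and the stack is empty.

Accept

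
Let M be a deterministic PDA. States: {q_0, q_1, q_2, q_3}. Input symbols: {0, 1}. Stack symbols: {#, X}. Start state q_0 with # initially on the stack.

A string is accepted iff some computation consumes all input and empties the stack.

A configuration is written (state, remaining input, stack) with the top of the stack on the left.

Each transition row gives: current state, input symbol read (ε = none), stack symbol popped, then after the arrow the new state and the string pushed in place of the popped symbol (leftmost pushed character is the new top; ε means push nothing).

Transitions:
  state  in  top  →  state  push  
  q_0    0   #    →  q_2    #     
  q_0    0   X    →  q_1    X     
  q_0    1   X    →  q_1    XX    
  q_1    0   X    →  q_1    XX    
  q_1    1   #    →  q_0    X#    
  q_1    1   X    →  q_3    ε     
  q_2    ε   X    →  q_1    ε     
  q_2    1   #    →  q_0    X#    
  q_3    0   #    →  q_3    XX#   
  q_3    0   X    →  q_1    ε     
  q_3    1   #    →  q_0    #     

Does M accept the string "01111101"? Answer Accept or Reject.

Reject

(q_0, 01111101, #) ⊢ (q_2, 1111101, #) ⊢ (q_0, 111101, X#) ⊢ (q_1, 11101, XX#) ⊢ (q_3, 1101, X#)
No transition applies at (q_3, 1101, X#); input not fully consumed.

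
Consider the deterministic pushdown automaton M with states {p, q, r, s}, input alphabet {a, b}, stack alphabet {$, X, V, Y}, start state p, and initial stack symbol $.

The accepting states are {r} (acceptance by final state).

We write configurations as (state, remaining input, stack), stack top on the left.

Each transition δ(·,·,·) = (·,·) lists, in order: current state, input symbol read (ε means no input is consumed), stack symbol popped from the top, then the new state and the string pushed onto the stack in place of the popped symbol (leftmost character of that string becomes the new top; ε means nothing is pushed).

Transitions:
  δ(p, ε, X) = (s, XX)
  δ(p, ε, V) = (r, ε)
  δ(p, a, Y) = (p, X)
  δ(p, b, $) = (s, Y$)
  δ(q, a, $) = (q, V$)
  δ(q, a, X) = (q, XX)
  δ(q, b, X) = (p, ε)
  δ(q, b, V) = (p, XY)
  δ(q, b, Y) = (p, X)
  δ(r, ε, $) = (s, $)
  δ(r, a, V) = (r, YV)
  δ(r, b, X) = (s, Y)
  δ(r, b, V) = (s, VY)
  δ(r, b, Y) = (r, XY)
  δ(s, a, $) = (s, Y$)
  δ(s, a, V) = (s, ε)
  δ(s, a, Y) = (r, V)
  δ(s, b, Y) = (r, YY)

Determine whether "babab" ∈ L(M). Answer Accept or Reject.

(p, babab, $) ⊢ (s, abab, Y$) ⊢ (r, bab, V$) ⊢ (s, ab, VY$) ⊢ (s, b, Y$) ⊢ (r, ε, YY$)
All input consumed; state r ∈ F.

Accept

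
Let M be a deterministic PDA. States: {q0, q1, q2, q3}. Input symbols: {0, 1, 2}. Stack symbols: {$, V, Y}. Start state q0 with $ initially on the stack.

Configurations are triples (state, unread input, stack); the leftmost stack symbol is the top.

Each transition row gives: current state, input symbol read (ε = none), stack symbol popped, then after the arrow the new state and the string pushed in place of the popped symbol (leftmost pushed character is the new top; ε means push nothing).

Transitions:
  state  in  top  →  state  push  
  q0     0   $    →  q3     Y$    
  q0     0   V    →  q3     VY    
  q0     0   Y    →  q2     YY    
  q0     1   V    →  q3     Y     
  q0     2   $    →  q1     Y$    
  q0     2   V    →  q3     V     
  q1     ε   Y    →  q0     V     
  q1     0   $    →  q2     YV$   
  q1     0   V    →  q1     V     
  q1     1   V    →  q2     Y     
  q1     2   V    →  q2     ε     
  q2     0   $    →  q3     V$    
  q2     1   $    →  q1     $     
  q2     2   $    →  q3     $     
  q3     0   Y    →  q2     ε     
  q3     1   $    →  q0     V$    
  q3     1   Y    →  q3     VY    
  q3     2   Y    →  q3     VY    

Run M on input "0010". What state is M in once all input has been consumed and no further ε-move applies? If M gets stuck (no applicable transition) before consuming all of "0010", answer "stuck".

(q0, 0010, $)
  read 0, top $: go to q3, push Y$ → (q3, 010, Y$)
  read 0, top Y: go to q2, push ε → (q2, 10, $)
  read 1, top $: go to q1, push $ → (q1, 0, $)
  read 0, top $: go to q2, push YV$ → (q2, ε, YV$)
All input consumed; M is in state q2.

q2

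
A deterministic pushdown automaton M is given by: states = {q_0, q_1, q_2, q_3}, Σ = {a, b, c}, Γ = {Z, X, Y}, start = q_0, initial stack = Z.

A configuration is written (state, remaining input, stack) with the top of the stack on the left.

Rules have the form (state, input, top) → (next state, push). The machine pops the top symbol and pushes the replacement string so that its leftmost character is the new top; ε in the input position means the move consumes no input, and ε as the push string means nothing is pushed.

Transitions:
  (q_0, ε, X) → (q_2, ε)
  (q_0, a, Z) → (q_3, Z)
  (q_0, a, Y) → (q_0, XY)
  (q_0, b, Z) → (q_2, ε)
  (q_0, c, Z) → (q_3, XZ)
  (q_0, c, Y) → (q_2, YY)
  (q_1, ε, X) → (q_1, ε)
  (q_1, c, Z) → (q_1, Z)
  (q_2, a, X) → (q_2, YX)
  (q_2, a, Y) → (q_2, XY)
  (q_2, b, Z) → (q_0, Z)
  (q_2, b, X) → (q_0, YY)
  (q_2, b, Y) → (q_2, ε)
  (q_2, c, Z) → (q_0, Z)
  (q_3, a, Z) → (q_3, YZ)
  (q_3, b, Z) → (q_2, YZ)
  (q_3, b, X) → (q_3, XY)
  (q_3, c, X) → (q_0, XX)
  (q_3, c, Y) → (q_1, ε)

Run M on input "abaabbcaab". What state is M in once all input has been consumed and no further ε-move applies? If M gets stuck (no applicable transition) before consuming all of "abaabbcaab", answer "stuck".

(q_0, abaabbcaab, Z)
  read a, top Z: go to q_3, push Z → (q_3, baabbcaab, Z)
  read b, top Z: go to q_2, push YZ → (q_2, aabbcaab, YZ)
  read a, top Y: go to q_2, push XY → (q_2, abbcaab, XYZ)
  read a, top X: go to q_2, push YX → (q_2, bbcaab, YXYZ)
  read b, top Y: go to q_2, push ε → (q_2, bcaab, XYZ)
  read b, top X: go to q_0, push YY → (q_0, caab, YYYZ)
  read c, top Y: go to q_2, push YY → (q_2, aab, YYYYZ)
  read a, top Y: go to q_2, push XY → (q_2, ab, XYYYYZ)
  read a, top X: go to q_2, push YX → (q_2, b, YXYYYYZ)
  read b, top Y: go to q_2, push ε → (q_2, ε, XYYYYZ)
All input consumed; M is in state q_2.

q_2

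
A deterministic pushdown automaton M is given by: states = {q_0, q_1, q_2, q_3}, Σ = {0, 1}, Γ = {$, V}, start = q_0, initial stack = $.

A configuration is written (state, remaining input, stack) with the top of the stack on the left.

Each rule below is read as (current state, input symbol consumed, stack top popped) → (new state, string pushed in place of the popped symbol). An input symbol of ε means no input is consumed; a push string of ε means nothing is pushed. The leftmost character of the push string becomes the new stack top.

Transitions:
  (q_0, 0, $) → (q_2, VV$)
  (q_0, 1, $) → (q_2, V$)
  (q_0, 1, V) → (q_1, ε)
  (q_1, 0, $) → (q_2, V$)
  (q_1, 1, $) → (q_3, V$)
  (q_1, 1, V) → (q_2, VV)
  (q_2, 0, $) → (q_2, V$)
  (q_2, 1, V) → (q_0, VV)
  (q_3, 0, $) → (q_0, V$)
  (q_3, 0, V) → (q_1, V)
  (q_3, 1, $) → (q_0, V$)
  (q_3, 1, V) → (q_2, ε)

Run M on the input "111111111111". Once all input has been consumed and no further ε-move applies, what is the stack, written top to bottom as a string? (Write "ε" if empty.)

(q_0, 111111111111, $)
  read 1, top $: go to q_2, push V$ → (q_2, 11111111111, V$)
  read 1, top V: go to q_0, push VV → (q_0, 1111111111, VV$)
  read 1, top V: go to q_1, push ε → (q_1, 111111111, V$)
  read 1, top V: go to q_2, push VV → (q_2, 11111111, VV$)
  read 1, top V: go to q_0, push VV → (q_0, 1111111, VVV$)
  read 1, top V: go to q_1, push ε → (q_1, 111111, VV$)
  read 1, top V: go to q_2, push VV → (q_2, 11111, VVV$)
  read 1, top V: go to q_0, push VV → (q_0, 1111, VVVV$)
  read 1, top V: go to q_1, push ε → (q_1, 111, VVV$)
  read 1, top V: go to q_2, push VV → (q_2, 11, VVVV$)
  read 1, top V: go to q_0, push VV → (q_0, 1, VVVVV$)
  read 1, top V: go to q_1, push ε → (q_1, ε, VVVV$)
All input consumed in state q_1 with stack VVVV$.

VVVV$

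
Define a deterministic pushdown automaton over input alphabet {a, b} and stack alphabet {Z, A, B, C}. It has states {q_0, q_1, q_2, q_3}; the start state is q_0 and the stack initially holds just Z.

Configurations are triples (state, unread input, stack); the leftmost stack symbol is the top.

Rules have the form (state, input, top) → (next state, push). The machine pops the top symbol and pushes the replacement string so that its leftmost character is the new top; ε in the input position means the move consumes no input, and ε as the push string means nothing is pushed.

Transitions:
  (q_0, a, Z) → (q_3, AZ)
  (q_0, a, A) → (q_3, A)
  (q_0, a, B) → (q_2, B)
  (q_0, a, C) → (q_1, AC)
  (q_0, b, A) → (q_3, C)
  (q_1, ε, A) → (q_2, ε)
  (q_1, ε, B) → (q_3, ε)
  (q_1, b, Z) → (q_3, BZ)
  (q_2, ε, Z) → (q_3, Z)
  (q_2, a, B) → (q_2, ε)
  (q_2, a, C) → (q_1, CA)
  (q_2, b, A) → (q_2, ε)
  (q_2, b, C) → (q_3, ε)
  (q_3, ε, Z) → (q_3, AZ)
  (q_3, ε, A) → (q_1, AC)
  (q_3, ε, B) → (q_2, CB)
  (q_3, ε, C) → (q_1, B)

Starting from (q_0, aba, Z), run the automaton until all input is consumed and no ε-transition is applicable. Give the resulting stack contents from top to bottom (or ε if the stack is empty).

CAZ

(q_0, aba, Z)
  read a, top Z: go to q_3, push AZ → (q_3, ba, AZ)
  ε-move, top A: go to q_1, push AC → (q_1, ba, ACZ)
  ε-move, top A: go to q_2, push ε → (q_2, ba, CZ)
  read b, top C: go to q_3, push ε → (q_3, a, Z)
  ε-move, top Z: go to q_3, push AZ → (q_3, a, AZ)
  ε-move, top A: go to q_1, push AC → (q_1, a, ACZ)
  ε-move, top A: go to q_2, push ε → (q_2, a, CZ)
  read a, top C: go to q_1, push CA → (q_1, ε, CAZ)
All input consumed in state q_1 with stack CAZ.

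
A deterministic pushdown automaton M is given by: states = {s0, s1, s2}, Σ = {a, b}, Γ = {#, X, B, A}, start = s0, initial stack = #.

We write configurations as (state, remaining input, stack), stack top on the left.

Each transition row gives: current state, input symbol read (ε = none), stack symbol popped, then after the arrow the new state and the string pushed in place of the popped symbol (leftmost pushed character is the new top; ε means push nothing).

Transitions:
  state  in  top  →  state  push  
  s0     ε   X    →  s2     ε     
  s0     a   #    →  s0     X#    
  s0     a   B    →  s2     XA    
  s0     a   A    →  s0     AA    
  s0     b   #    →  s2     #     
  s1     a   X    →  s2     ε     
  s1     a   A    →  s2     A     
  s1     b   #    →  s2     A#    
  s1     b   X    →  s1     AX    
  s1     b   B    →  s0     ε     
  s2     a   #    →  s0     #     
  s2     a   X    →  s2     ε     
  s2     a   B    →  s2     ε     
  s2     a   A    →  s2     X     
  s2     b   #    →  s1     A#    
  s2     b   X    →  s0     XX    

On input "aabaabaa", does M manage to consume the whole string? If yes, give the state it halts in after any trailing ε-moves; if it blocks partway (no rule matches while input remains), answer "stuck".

s2

(s0, aabaabaa, #)
  read a, top #: go to s0, push X# → (s0, abaabaa, X#)
  ε-move, top X: go to s2, push ε → (s2, abaabaa, #)
  read a, top #: go to s0, push # → (s0, baabaa, #)
  read b, top #: go to s2, push # → (s2, aabaa, #)
  read a, top #: go to s0, push # → (s0, abaa, #)
  read a, top #: go to s0, push X# → (s0, baa, X#)
  ε-move, top X: go to s2, push ε → (s2, baa, #)
  read b, top #: go to s1, push A# → (s1, aa, A#)
  read a, top A: go to s2, push A → (s2, a, A#)
  read a, top A: go to s2, push X → (s2, ε, X#)
All input consumed; M is in state s2.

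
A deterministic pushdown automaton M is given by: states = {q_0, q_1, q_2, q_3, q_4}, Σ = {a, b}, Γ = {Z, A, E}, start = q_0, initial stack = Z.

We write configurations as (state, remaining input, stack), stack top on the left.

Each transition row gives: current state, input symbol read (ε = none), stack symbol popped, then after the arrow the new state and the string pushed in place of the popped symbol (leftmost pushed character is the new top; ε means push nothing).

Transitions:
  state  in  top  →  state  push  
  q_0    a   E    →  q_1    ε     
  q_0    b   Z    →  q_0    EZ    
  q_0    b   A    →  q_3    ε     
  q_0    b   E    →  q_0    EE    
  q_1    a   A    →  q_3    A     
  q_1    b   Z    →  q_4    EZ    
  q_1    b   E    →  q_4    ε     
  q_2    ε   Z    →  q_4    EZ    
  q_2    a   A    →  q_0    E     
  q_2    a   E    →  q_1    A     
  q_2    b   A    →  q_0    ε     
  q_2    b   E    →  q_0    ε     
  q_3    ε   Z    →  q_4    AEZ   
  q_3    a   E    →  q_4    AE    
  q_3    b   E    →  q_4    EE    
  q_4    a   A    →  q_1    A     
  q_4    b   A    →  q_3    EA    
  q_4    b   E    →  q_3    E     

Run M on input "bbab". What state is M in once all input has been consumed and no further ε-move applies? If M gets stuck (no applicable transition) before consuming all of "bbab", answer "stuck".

q_4

(q_0, bbab, Z)
  read b, top Z: go to q_0, push EZ → (q_0, bab, EZ)
  read b, top E: go to q_0, push EE → (q_0, ab, EEZ)
  read a, top E: go to q_1, push ε → (q_1, b, EZ)
  read b, top E: go to q_4, push ε → (q_4, ε, Z)
All input consumed; M is in state q_4.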